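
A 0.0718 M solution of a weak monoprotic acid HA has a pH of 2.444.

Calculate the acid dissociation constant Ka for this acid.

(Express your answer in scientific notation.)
K_a = 1.90e-04

[H⁺] = 10^(−pH) = 10^(−2.444) = 3.597e-03 M. For HA ⇌ H⁺ + A⁻, Ka = x²/(C − x) = (3.597e-03)²/(0.0718 − 3.597e-03) = 1.90e-04.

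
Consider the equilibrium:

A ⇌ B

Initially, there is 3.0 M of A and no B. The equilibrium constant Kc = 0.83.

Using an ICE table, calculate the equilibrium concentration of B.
[B] = 1.361 M

ICE: [A] = 3.0 − x, [B] = x.
Kc = x/(3.0 − x) = 0.83 ⇒ x = 0.83·3.0/(1 + 0.83) = 2.49/1.83 = 1.361.
[B] = x = 1.361 M.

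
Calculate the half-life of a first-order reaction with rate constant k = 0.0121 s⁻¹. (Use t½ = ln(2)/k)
57.28 s

t½ = ln(2)/k = 0.6931/0.0121 = 57.28 s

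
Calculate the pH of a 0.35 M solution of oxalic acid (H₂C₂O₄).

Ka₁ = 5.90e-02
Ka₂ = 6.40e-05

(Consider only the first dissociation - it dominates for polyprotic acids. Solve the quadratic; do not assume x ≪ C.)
pH = 0.93

x² + Ka₁·x − Ka₁·C = 0 with Ka₁ = 5.90e-02, C = 0.35.
x = (−Ka₁ + √(Ka₁² + 4·Ka₁·C))/2 = 1.1720e-01 M, so pH = 0.93.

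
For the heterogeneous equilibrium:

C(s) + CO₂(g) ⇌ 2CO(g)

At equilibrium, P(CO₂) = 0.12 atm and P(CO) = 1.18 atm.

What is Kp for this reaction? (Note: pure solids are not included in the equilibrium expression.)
K_p = 11.603

Solid C is excluded.
Kp = P(CO)²/P(CO₂) = (1.18)²/0.12 = 1.392/0.12 = 11.603.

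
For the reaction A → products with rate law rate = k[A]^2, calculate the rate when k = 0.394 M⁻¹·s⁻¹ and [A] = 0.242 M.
0.02307 M/s

rate = k·[A]^2 = 0.394·(0.242)^2 = 0.394·0.058564 = 0.02307 M/s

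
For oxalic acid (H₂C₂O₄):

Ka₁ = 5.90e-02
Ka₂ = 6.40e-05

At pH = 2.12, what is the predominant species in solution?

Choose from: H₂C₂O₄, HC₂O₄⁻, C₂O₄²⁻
HC₂O₄⁻

pKa1 = 1.23, pKa2 = 4.19. Each pKa is the crossover between adjacent species; pH = 2.12 lies in the region where HC₂O₄⁻ predominates.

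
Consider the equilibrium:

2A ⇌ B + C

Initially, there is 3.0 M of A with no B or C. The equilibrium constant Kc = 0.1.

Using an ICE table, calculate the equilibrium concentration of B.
[B] = 0.581 M

ICE: [A] = 3.0 − 2x, [B] = [C] = x.
Kc = x²/(3.0 − 2x)² = 0.1 ⇒ √Kc = x/(3.0 − 2x).
x = √0.1·3.0/(1 + 2√0.1) = 0.31623·3.0/1.6325 = 0.58114.
[B] = x = 0.581 M.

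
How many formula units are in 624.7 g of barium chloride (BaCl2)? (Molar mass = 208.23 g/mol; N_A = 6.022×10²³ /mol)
Moles = 624.7 g ÷ 208.23 g/mol = 3.00005 mol
Formula units = 3.00005 mol × 6.022×10²³ /mol = 1.807e+24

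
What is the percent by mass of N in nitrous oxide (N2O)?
Mass of N in formula = 14.01 × 2 = 28.02 g/mol
Molar mass = 44.02 g/mol
% N = (28.02/44.02) × 100% = 63.65%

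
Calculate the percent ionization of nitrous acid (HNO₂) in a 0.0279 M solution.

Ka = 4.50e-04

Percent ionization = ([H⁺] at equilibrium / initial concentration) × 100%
Percent ionization = 11.9%

Let x = [H⁺]. Ka = x²/(C - x) ⇒ x² + (4.50e-04)x - (4.50e-04)(0.0279) = 0. x = 3.3254e-03. Percent = (3.3254e-03/0.0279) × 100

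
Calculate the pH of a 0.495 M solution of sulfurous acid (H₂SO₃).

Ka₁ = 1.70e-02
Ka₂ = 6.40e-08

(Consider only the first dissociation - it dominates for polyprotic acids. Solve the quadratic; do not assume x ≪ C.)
pH = 1.08

x² + Ka₁·x − Ka₁·C = 0 with Ka₁ = 1.70e-02, C = 0.495.
x = (−Ka₁ + √(Ka₁² + 4·Ka₁·C))/2 = 8.3626e-02 M, so pH = 1.08.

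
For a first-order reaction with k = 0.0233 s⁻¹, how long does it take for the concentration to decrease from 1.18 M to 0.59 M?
29.75 s

From ln[A] = ln[A]₀ - k·t: t = ln([A]₀/[A])/k = ln(1.18/0.59)/0.0233 = ln(2.0000)/0.0233 = 0.6931/0.0233 = 29.75 s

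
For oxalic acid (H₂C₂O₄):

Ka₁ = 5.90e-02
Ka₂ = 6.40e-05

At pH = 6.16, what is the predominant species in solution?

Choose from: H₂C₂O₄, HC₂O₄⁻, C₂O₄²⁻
C₂O₄²⁻

pKa1 = 1.23, pKa2 = 4.19. Each pKa is the crossover between adjacent species; pH = 6.16 lies in the region where C₂O₄²⁻ predominates.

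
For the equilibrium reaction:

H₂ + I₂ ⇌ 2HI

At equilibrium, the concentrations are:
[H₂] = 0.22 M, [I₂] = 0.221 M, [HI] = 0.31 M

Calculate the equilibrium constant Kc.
K_c = 1.9766

Kc = ([HI]^2) / ([H₂] × [I₂])
   = ((0.31)^2) / ((0.22)·(0.221))
   = 0.0961 / 0.04862 = 1.9766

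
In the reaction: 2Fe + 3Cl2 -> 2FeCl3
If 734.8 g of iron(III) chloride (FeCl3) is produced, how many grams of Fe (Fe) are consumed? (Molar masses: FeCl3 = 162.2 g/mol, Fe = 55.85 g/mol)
Moles of FeCl3 = 734.8 g ÷ 162.2 g/mol = 4.53021 mol
Mole ratio: 2 mol Fe / 2 mol FeCl3
Moles of Fe = 4.53021 × (2/2) = 4.53021 mol
Mass of Fe = 4.53021 mol × 55.85 g/mol = 253 g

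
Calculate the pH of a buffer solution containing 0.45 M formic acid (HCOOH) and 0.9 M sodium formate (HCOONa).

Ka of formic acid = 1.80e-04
pH = 4.05

pKa = -log(1.80e-04) = 3.74. pH = pKa + log([A⁻]/[HA]) = 3.74 + log(0.9/0.45)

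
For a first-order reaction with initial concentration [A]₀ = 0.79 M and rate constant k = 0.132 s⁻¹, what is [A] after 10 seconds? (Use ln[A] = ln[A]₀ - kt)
0.2110 M

ln[A] = ln[A]₀ - k·t = ln(0.79) - (0.132)·(10) = -0.2357 - 1.3200 = -1.5557
[A] = e^(-1.5557) = 0.2110 M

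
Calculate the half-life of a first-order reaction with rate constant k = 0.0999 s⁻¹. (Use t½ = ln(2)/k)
6.94 s

t½ = ln(2)/k = 0.6931/0.0999 = 6.94 s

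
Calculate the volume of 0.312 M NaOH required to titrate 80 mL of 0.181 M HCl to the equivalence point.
V_{base} = 46.4 mL

At equivalence: moles acid = moles base.
moles HCl = 0.181 M × 0.08 L = 0.01448 mol
V_NaOH = 0.01448 mol ÷ 0.312 M = 0.04641 L = 46.4 mL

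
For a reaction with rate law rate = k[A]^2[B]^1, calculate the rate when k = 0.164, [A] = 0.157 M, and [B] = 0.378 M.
0.001528 M/s

rate = k·[A]^2·[B]^1 = 0.164·(0.157)^2·(0.378)^1 = 0.164·0.024649·0.378 = 0.001528 M/s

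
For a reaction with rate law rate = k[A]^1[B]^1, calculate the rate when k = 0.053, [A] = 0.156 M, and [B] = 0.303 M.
0.002505 M/s

rate = k·[A]^1·[B]^1 = 0.053·(0.156)^1·(0.303)^1 = 0.053·0.156·0.303 = 0.002505 M/s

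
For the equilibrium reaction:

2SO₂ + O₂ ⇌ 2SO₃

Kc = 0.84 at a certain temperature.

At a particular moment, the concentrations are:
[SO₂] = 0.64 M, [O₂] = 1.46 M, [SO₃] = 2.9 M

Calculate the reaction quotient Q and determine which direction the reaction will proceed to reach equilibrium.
Q = 14.063, Q > K, reaction proceeds reverse (toward reactants)

Q = ([SO₃]^2) / ([SO₂]^2 × [O₂])
  = ((2.9)^2) / ((0.64)^2·(1.46)) = 8.41/0.59802 = 14.06
Since Q = 14.06 > Kc = 0.84, the reaction proceeds reverse (toward reactants) to reach equilibrium.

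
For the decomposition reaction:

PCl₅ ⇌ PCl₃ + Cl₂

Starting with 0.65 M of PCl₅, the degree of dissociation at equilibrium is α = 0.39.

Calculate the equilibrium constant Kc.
K_c = 0.1621

x = α·[A]₀ = 0.39 × 0.65 = 0.2535 M dissociated.
At eq: [PCl₅] = 0.65 − 0.2535 = 0.3965 M; [PCl₃] = [Cl₂] = x = 0.2535 M.
Kc = [PCl₃][Cl₂]/[PCl₅] = (0.2535)²/0.3965 = 0.1621.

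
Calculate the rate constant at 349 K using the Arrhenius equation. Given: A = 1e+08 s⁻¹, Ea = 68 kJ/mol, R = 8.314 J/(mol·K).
6.64e-03 s⁻¹

k = A·exp(-Ea/(R·T)) = 1e+08·exp(-68000/(8.314·349)) = 1e+08·exp(-23.4355) = 1e+08·6.6391e-11 = 6.64e-03 s⁻¹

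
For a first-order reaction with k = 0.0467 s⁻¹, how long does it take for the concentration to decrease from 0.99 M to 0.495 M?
14.84 s

From ln[A] = ln[A]₀ - k·t: t = ln([A]₀/[A])/k = ln(0.99/0.495)/0.0467 = ln(2.0000)/0.0467 = 0.6931/0.0467 = 14.84 s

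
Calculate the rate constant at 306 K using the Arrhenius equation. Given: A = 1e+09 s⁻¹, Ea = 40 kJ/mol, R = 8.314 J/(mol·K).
1.48e+02 s⁻¹

k = A·exp(-Ea/(R·T)) = 1e+09·exp(-40000/(8.314·306)) = 1e+09·exp(-15.7228) = 1e+09·1.4849e-07 = 1.48e+02 s⁻¹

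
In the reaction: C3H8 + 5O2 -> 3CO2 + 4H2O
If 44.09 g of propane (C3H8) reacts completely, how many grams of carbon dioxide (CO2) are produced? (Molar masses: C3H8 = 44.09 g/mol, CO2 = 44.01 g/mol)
Moles of C3H8 = 44.09 g ÷ 44.09 g/mol = 1 mol
Mole ratio: 3 mol CO2 / 1 mol C3H8
Moles of CO2 = 1 × (3/1) = 3 mol
Mass of CO2 = 3 mol × 44.01 g/mol = 132 g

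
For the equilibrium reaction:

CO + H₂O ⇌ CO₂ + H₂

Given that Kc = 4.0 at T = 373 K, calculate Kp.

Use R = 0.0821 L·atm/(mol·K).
K_p = 4.0000

Δn = (moles gaseous products) − (moles gaseous reactants) = 0
T = 373 K; RT = 0.0821 × 373 = 30.6233
Kp = Kc·(RT)^Δn = 4.0 × (30.6233)^0 = 4.0 × 1 = 4.0000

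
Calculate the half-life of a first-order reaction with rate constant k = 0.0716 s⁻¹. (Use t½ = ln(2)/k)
9.68 s

t½ = ln(2)/k = 0.6931/0.0716 = 9.68 s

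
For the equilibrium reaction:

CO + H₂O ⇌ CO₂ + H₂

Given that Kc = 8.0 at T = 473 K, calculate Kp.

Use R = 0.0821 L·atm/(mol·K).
K_p = 8.0000

Δn = (moles gaseous products) − (moles gaseous reactants) = 0
T = 473 K; RT = 0.0821 × 473 = 38.8333
Kp = Kc·(RT)^Δn = 8.0 × (38.8333)^0 = 8.0 × 1 = 8.0000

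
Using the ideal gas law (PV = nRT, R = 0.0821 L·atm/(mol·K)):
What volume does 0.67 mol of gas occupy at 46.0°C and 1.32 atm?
T = 46.0°C + 273.15 = 319.15 K
V = nRT/P = (0.67 × 0.0821 × 319.15) / 1.32
V = 13.30 L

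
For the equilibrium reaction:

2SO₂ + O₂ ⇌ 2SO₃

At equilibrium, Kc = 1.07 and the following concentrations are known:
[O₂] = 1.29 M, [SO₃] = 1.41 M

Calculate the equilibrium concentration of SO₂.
[SO₂] = 1.2001 M

Kc = ([SO₃]^2) / ([SO₂]^2 × [O₂]) = 1.07
[SO₂]^2 = (product terms)/(Kc · other reactant terms) = 1.9881 / (1.07 · 1.29) = 1.4403
[SO₂] = (1.4403)^(1/2) = 1.2001 M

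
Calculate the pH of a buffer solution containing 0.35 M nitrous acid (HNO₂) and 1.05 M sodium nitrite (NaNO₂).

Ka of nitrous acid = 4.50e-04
pH = 3.82

pKa = -log(4.50e-04) = 3.35. pH = pKa + log([A⁻]/[HA]) = 3.35 + log(1.05/0.35)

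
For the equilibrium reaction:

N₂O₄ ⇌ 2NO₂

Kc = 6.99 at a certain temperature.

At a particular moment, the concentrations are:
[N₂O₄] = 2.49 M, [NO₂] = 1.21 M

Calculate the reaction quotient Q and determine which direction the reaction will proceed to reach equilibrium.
Q = 0.588, Q < K, reaction proceeds forward (toward products)

Q = ([NO₂]^2) / ([N₂O₄])
  = ((1.21)^2) / ((2.49)) = 1.4641/2.49 = 0.588
Since Q = 0.588 < Kc = 6.99, the reaction proceeds forward (toward products) to reach equilibrium.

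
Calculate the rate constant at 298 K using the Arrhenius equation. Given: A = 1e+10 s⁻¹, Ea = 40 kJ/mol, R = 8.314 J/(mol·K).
9.74e+02 s⁻¹

k = A·exp(-Ea/(R·T)) = 1e+10·exp(-40000/(8.314·298)) = 1e+10·exp(-16.1448) = 1e+10·9.7361e-08 = 9.74e+02 s⁻¹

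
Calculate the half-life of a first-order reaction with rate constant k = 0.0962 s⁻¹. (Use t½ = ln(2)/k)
7.21 s

t½ = ln(2)/k = 0.6931/0.0962 = 7.21 s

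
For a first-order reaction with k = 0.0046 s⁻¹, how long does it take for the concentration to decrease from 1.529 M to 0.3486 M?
321.40 s

From ln[A] = ln[A]₀ - k·t: t = ln([A]₀/[A])/k = ln(1.529/0.3486)/0.0046 = ln(4.3861)/0.0046 = 1.4784/0.0046 = 321.40 s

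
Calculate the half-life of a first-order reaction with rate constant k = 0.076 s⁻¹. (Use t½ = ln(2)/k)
9.12 s

t½ = ln(2)/k = 0.6931/0.076 = 9.12 s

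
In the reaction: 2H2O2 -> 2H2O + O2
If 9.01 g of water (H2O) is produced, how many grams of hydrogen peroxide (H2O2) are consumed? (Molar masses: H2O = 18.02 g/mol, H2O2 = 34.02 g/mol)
Moles of H2O = 9.01 g ÷ 18.02 g/mol = 0.5 mol
Mole ratio: 2 mol H2O2 / 2 mol H2O
Moles of H2O2 = 0.5 × (2/2) = 0.5 mol
Mass of H2O2 = 0.5 mol × 34.02 g/mol = 17.01 g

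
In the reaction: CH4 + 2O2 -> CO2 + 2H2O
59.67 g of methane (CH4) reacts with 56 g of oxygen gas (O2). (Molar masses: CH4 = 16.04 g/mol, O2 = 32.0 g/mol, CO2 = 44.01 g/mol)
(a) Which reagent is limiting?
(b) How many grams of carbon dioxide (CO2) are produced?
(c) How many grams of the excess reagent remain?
(a) O2, (b) 38.51 g, (c) 45.63 g

Moles of CH4 = 59.67 g ÷ 16.04 g/mol = 3.72007 mol
Moles of O2 = 56 g ÷ 32.0 g/mol = 1.75 mol
Moles ÷ coefficient: CH4: 3.72007/1 = 3.72, O2: 1.75/2 = 0.875
(a) O2 has the smaller value, so O2 is the limiting reagent.
(b) Moles of CO2 = 1.75 mol O2 × (1/2) = 0.875 mol; mass = 0.875 mol × 44.01 g/mol = 38.51 g
(c) CH4 consumed = 1.75 × (1/2) = 0.875 mol; remaining = 3.72007 − 0.875 = 2.84507 mol; mass = 2.84507 mol × 16.04 g/mol = 45.63 g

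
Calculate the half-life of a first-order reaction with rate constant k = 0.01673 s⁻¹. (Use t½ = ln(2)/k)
41.43 s

t½ = ln(2)/k = 0.6931/0.01673 = 41.43 s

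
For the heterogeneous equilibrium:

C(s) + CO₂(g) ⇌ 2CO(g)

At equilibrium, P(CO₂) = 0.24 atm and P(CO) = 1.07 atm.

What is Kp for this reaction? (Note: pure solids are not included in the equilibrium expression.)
K_p = 4.770

Solid C is excluded.
Kp = P(CO)²/P(CO₂) = (1.07)²/0.24 = 1.145/0.24 = 4.770.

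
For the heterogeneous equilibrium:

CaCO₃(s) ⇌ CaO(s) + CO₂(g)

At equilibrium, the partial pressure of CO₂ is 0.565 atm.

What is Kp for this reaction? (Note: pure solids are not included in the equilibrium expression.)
K_p = 0.565

Solids (CaCO₃, CaO) have activity 1 and are excluded.
Kp = P(CO₂) = 0.565.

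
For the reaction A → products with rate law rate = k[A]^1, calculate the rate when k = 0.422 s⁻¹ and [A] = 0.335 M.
0.1414 M/s

rate = k·[A]^1 = 0.422·(0.335)^1 = 0.422·0.335 = 0.1414 M/s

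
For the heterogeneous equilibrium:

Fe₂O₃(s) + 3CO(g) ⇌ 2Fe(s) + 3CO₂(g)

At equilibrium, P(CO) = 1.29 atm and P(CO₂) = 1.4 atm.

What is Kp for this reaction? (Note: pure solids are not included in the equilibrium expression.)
K_p = 1.278

Solids (Fe₂O₃, Fe) are excluded.
Kp = P(CO₂)³/P(CO)³ = (1.4)³/(1.29)³ = 2.744/2.147 = 1.278.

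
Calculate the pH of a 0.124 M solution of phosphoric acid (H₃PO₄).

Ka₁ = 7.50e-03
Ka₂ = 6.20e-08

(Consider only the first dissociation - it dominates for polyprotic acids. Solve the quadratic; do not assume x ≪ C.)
pH = 1.57

x² + Ka₁·x − Ka₁·C = 0 with Ka₁ = 7.50e-03, C = 0.124.
x = (−Ka₁ + √(Ka₁² + 4·Ka₁·C))/2 = 2.6976e-02 M, so pH = 1.57.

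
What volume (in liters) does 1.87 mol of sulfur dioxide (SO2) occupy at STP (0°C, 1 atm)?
At STP, 1 mol of gas occupies 22.4 L
Volume = 1.87 mol × 22.4 L/mol = 41.89 L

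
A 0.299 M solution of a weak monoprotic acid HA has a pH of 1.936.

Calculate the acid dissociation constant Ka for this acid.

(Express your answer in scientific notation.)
K_a = 4.67e-04

[H⁺] = 10^(−pH) = 10^(−1.936) = 1.159e-02 M. For HA ⇌ H⁺ + A⁻, Ka = x²/(C − x) = (1.159e-02)²/(0.299 − 1.159e-02) = 4.67e-04.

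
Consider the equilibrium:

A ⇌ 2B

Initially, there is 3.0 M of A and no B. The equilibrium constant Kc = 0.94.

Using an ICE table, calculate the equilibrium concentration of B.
[B] = 1.461 M

ICE: [A] = 3.0 − x, [B] = 2x.
Kc = (2x)²/(3.0 − x) = 0.94 ⇒ 4x² + 0.94x − 2.82 = 0.
x = (−0.94 + √(0.94² + 4·4·2.82))/(2·4) = (−0.94 + √46.004)/8 = 0.73032.
[B] = 2x = 1.461 M.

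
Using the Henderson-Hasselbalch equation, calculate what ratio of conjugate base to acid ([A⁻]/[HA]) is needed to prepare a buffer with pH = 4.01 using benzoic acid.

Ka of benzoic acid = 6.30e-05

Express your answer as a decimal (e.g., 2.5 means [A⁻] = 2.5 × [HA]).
[A⁻]/[HA] = 0.645

pKa = −log(6.30e-05) = 4.2007. pH = pKa + log([A⁻]/[HA]). 4.01 = 4.2007 + log(ratio). log(ratio) = 4.01 − 4.2007 = -0.1907. ratio = 10^(-0.1907) = 0.645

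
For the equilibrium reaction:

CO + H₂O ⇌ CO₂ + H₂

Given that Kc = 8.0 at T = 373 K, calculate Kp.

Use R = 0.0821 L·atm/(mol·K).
K_p = 8.0000

Δn = (moles gaseous products) − (moles gaseous reactants) = 0
T = 373 K; RT = 0.0821 × 373 = 30.6233
Kp = Kc·(RT)^Δn = 8.0 × (30.6233)^0 = 8.0 × 1 = 8.0000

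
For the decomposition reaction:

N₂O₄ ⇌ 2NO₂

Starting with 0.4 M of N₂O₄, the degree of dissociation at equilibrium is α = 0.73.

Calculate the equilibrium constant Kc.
K_c = 3.1579

x = α·[A]₀ = 0.73 × 0.4 = 0.292 M dissociated.
At eq: [N₂O₄] = 0.4 − 0.292 = 0.108 M; [NO₂] = 2x = 0.584 M.
Kc = [NO₂]²/[N₂O₄] = (0.584)²/0.108 = 3.158.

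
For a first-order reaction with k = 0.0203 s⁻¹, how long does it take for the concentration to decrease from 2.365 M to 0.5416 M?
72.61 s

From ln[A] = ln[A]₀ - k·t: t = ln([A]₀/[A])/k = ln(2.365/0.5416)/0.0203 = ln(4.3667)/0.0203 = 1.4740/0.0203 = 72.61 s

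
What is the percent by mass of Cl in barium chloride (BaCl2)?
Mass of Cl in formula = 35.45 × 2 = 70.9 g/mol
Molar mass = 208.23 g/mol
% Cl = (70.9/208.23) × 100% = 34.05%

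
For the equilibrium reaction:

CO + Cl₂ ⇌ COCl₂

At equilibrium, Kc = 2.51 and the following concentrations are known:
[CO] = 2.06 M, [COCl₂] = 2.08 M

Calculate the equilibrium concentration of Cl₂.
[Cl₂] = 0.4023 M

Kc = ([COCl₂]) / ([CO] × [Cl₂]) = 2.51
[Cl₂]^1 = (product terms)/(Kc · other reactant terms) = 2.08 / (2.51 · 2.06) = 0.40227
[Cl₂] = 0.4023 M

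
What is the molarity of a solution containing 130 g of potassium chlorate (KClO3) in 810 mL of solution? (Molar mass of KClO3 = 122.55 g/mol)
Moles of KClO3 = 130 g ÷ 122.55 g/mol = 1.06079 mol
Volume = 810 mL = 0.81 L
Molarity = 1.06079 mol ÷ 0.81 L = 1.31 M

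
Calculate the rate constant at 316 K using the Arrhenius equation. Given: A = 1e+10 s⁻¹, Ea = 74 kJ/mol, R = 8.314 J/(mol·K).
5.85e-03 s⁻¹

k = A·exp(-Ea/(R·T)) = 1e+10·exp(-74000/(8.314·316)) = 1e+10·exp(-28.1666) = 1e+10·5.8532e-13 = 5.85e-03 s⁻¹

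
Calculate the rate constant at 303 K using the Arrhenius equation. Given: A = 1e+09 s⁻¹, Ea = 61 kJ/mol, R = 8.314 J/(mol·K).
3.05e-02 s⁻¹

k = A·exp(-Ea/(R·T)) = 1e+09·exp(-61000/(8.314·303)) = 1e+09·exp(-24.2146) = 1e+09·3.0460e-11 = 3.05e-02 s⁻¹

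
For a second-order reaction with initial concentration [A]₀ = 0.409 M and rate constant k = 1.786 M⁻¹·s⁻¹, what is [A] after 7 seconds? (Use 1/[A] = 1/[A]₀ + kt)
0.0669 M

1/[A] = 1/[A]₀ + k·t = 1/0.409 + (1.786)·(7) = 2.4450 + 12.5020 = 14.9470
[A] = 1/14.9470 = 0.0669 M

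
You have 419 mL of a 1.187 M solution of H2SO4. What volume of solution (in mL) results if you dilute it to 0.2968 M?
Using M₁V₁ = M₂V₂:
1.187 × 419 = 0.2968 × V₂
V₂ = (1.187 × 419) / 0.2968 = 1676 mL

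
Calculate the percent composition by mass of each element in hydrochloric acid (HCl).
H: 2.76%, Cl: 97.23%

Molar mass of HCl = 36.46 g/mol
% H = (1 × 1.008) / 36.46 × 100% = 1.008 / 36.46 × 100% = 2.76%
% Cl = (1 × 35.45) / 36.46 × 100% = 35.45 / 36.46 × 100% = 97.23%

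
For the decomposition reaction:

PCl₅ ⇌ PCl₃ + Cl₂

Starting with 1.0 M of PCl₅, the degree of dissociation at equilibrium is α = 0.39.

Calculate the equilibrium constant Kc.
K_c = 0.2493

x = α·[A]₀ = 0.39 × 1.0 = 0.39 M dissociated.
At eq: [PCl₅] = 1.0 − 0.39 = 0.61 M; [PCl₃] = [Cl₂] = x = 0.39 M.
Kc = [PCl₃][Cl₂]/[PCl₅] = (0.39)²/0.61 = 0.2493.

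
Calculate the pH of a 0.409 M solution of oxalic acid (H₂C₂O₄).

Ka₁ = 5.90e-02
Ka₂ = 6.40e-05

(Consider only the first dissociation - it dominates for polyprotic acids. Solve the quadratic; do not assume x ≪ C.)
pH = 0.89

x² + Ka₁·x − Ka₁·C = 0 with Ka₁ = 5.90e-02, C = 0.409.
x = (−Ka₁ + √(Ka₁² + 4·Ka₁·C))/2 = 1.2862e-01 M, so pH = 0.89.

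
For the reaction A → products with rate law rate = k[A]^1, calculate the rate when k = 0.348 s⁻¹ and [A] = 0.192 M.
0.06682 M/s

rate = k·[A]^1 = 0.348·(0.192)^1 = 0.348·0.192 = 0.06682 M/s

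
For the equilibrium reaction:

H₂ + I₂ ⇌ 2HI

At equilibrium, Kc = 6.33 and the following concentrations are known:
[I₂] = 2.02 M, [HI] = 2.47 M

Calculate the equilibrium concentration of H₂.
[H₂] = 0.4771 M

Kc = ([HI]^2) / ([H₂] × [I₂]) = 6.33
[H₂]^1 = (product terms)/(Kc · other reactant terms) = 6.1009 / (6.33 · 2.02) = 0.47713
[H₂] = 0.4771 M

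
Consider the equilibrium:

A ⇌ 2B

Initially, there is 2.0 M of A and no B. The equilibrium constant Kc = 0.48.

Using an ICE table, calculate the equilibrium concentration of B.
[B] = 0.867 M

ICE: [A] = 2.0 − x, [B] = 2x.
Kc = (2x)²/(2.0 − x) = 0.48 ⇒ 4x² + 0.48x − 0.96 = 0.
x = (−0.48 + √(0.48² + 4·4·0.96))/(2·4) = (−0.48 + √15.59)/8 = 0.43356.
[B] = 2x = 0.867 M.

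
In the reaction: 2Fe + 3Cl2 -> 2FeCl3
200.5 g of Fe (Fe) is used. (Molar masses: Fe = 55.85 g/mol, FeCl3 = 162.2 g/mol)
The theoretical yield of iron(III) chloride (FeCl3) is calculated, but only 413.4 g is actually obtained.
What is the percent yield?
Moles of Fe = 200.5 g ÷ 55.85 g/mol = 3.58997 mol
Mole ratio: 2 mol FeCl3 / 2 mol Fe
Moles of FeCl3 = 3.58997 × (2/2) = 3.58997 mol
Theoretical yield = 3.58997 mol × 162.2 g/mol = 582.29 g
Actual yield = 413.4 g
Percent yield = (413.4 / 582.29) × 100% = 71.0%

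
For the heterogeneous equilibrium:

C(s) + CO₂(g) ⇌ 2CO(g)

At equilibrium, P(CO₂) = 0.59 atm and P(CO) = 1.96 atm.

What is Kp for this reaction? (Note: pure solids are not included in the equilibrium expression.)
K_p = 6.511

Solid C is excluded.
Kp = P(CO)²/P(CO₂) = (1.96)²/0.59 = 3.842/0.59 = 6.511.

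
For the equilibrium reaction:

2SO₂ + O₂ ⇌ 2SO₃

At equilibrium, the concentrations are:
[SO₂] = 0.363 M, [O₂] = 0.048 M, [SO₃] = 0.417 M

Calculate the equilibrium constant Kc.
K_c = 27.4927

Kc = ([SO₃]^2) / ([SO₂]^2 × [O₂])
   = ((0.417)^2) / ((0.363)^2·(0.048))
   = 0.17389 / 0.0063249 = 27.4927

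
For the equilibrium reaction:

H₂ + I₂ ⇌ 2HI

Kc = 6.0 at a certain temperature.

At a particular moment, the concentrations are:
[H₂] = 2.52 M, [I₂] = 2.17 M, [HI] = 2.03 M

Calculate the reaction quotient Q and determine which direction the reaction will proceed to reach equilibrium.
Q = 0.754, Q < K, reaction proceeds forward (toward products)

Q = ([HI]^2) / ([H₂] × [I₂])
  = ((2.03)^2) / ((2.52)·(2.17)) = 4.1209/5.4684 = 0.7536
Since Q = 0.7536 < Kc = 6.0, the reaction proceeds forward (toward products) to reach equilibrium.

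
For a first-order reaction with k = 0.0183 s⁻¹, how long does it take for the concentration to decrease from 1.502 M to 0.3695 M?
76.63 s

From ln[A] = ln[A]₀ - k·t: t = ln([A]₀/[A])/k = ln(1.502/0.3695)/0.0183 = ln(4.0650)/0.0183 = 1.4024/0.0183 = 76.63 s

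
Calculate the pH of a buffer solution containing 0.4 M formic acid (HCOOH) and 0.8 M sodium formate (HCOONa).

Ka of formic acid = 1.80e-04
pH = 4.05

pKa = -log(1.80e-04) = 3.74. pH = pKa + log([A⁻]/[HA]) = 3.74 + log(0.8/0.4)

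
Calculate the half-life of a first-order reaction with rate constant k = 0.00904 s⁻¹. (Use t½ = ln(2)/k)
76.68 s

t½ = ln(2)/k = 0.6931/0.00904 = 76.68 s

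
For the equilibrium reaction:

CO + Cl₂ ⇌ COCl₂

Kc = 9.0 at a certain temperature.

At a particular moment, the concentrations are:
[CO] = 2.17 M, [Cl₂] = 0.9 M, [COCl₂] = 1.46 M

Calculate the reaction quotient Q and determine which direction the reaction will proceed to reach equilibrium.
Q = 0.748, Q < K, reaction proceeds forward (toward products)

Q = ([COCl₂]) / ([CO] × [Cl₂])
  = ((1.46)) / ((2.17)·(0.9)) = 1.46/1.953 = 0.7476
Since Q = 0.7476 < Kc = 9.0, the reaction proceeds forward (toward products) to reach equilibrium.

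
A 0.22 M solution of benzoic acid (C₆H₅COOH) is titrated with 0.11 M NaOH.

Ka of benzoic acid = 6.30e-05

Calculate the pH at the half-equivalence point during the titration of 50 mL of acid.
pH = pKa = 4.20

At the half-equivalence point, [HA] = [A⁻], so by Henderson–Hasselbalch pH = pKa + log(1) = pKa.
pKa = −log(6.30e-05) = 4.20.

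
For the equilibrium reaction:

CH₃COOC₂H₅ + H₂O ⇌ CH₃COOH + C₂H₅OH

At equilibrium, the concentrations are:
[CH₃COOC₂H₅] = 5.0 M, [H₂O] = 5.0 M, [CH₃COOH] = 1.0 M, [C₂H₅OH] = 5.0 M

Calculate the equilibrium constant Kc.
K_c = 0.2000

Kc = ([CH₃COOH] × [C₂H₅OH]) / ([CH₃COOC₂H₅] × [H₂O])
   = ((1.0)·(5.0)) / ((5.0)·(5.0))
   = 5 / 25 = 0.2000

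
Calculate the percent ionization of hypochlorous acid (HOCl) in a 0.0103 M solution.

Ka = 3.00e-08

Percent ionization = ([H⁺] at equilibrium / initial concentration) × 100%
Percent ionization = 0.171%

Let x = [H⁺]. Ka = x²/(C - x) ⇒ x² + (3.00e-08)x - (3.00e-08)(0.0103) = 0. x = 1.7563e-05. Percent = (1.7563e-05/0.0103) × 100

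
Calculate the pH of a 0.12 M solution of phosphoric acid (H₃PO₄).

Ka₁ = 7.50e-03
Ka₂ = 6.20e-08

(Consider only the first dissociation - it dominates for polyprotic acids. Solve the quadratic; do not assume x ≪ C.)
pH = 1.58

x² + Ka₁·x − Ka₁·C = 0 with Ka₁ = 7.50e-03, C = 0.12.
x = (−Ka₁ + √(Ka₁² + 4·Ka₁·C))/2 = 2.6483e-02 M, so pH = 1.58.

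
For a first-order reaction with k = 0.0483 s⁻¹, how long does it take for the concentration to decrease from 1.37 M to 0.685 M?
14.35 s

From ln[A] = ln[A]₀ - k·t: t = ln([A]₀/[A])/k = ln(1.37/0.685)/0.0483 = ln(2.0000)/0.0483 = 0.6931/0.0483 = 14.35 s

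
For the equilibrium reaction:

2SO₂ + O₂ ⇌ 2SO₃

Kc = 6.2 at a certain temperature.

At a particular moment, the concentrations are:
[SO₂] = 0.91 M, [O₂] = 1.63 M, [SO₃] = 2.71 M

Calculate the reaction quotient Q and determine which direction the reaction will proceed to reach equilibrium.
Q = 5.441, Q < K, reaction proceeds forward (toward products)

Q = ([SO₃]^2) / ([SO₂]^2 × [O₂])
  = ((2.71)^2) / ((0.91)^2·(1.63)) = 7.3441/1.3498 = 5.441
Since Q = 5.441 < Kc = 6.2, the reaction proceeds forward (toward products) to reach equilibrium.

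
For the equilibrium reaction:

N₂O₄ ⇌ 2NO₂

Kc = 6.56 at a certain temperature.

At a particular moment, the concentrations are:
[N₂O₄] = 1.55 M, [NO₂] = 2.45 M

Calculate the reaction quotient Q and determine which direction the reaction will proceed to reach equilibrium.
Q = 3.873, Q < K, reaction proceeds forward (toward products)

Q = ([NO₂]^2) / ([N₂O₄])
  = ((2.45)^2) / ((1.55)) = 6.0025/1.55 = 3.873
Since Q = 3.873 < Kc = 6.56, the reaction proceeds forward (toward products) to reach equilibrium.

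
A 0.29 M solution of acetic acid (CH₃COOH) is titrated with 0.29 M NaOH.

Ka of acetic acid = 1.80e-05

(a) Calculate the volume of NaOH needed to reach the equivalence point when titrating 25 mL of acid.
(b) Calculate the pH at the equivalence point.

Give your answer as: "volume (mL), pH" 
V = 25.0 mL, pH = 8.95

(a) At equivalence: moles acid = moles base.
moles acid = 0.29 × 0.025 = 0.00725 mol; V_NaOH = 0.00725/0.29 = 0.025 L = 25.0 mL.
(b) At equivalence, all acid → conjugate base A⁻ at [A⁻] = 0.00725/0.05 = 0.145 M.
Kb = Kw/Ka = 1.0e-14/1.80e-05 = 5.556e-10; [OH⁻] = √(Kb·[A⁻]) = 8.975e-06; pOH = 5.05; pH = 14 − pOH = 8.95.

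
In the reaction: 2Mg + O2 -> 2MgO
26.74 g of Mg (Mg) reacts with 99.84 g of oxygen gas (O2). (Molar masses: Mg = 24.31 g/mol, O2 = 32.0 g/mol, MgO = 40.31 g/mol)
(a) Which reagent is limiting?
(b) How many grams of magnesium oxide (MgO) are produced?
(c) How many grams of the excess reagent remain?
(a) Mg, (b) 44.34 g, (c) 82.24 g

Moles of Mg = 26.74 g ÷ 24.31 g/mol = 1.09996 mol
Moles of O2 = 99.84 g ÷ 32.0 g/mol = 3.12 mol
Moles ÷ coefficient: Mg: 1.09996/2 = 0.55, O2: 3.12/1 = 3.12
(a) Mg has the smaller value, so Mg is the limiting reagent.
(b) Moles of MgO = 1.09996 mol Mg × (2/2) = 1.09996 mol; mass = 1.09996 mol × 40.31 g/mol = 44.34 g
(c) O2 consumed = 1.09996 × (1/2) = 0.549979 mol; remaining = 3.12 − 0.549979 = 2.57002 mol; mass = 2.57002 mol × 32.0 g/mol = 82.24 g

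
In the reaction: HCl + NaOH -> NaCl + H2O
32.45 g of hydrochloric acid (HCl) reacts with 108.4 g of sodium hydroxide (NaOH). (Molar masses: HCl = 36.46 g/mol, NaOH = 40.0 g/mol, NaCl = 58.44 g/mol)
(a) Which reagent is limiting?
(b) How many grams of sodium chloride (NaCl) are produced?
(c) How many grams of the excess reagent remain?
(a) HCl, (b) 52.01 g, (c) 72.8 g

Moles of HCl = 32.45 g ÷ 36.46 g/mol = 0.890016 mol
Moles of NaOH = 108.4 g ÷ 40.0 g/mol = 2.71 mol
Moles ÷ coefficient: HCl: 0.890016/1 = 0.89, NaOH: 2.71/1 = 2.71
(a) HCl has the smaller value, so HCl is the limiting reagent.
(b) Moles of NaCl = 0.890016 mol HCl × (1/1) = 0.890016 mol; mass = 0.890016 mol × 58.44 g/mol = 52.01 g
(c) NaOH consumed = 0.890016 × (1/1) = 0.890016 mol; remaining = 2.71 − 0.890016 = 1.81998 mol; mass = 1.81998 mol × 40.0 g/mol = 72.8 g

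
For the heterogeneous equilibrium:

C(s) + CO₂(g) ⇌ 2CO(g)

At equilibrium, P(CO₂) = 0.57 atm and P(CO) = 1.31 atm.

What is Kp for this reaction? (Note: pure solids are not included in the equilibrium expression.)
K_p = 3.011

Solid C is excluded.
Kp = P(CO)²/P(CO₂) = (1.31)²/0.57 = 1.716/0.57 = 3.011.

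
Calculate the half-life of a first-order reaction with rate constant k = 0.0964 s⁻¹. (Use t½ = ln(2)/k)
7.19 s

t½ = ln(2)/k = 0.6931/0.0964 = 7.19 s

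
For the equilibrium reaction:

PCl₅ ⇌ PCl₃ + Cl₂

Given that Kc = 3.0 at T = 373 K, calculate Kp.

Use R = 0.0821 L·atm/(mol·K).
K_p = 91.8699

Δn = (moles gaseous products) − (moles gaseous reactants) = 1
T = 373 K; RT = 0.0821 × 373 = 30.6233
Kp = Kc·(RT)^Δn = 3.0 × (30.6233)^1 = 3.0 × 30.6233 = 91.8699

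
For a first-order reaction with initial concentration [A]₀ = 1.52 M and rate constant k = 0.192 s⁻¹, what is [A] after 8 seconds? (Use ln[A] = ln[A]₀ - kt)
0.3272 M

ln[A] = ln[A]₀ - k·t = ln(1.52) - (0.192)·(8) = 0.4187 - 1.5360 = -1.1173
[A] = e^(-1.1173) = 0.3272 M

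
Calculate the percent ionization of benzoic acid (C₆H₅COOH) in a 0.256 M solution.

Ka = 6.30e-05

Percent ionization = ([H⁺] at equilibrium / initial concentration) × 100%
Percent ionization = 1.56%

Let x = [H⁺]. Ka = x²/(C - x) ⇒ x² + (6.30e-05)x - (6.30e-05)(0.256) = 0. x = 3.9846e-03. Percent = (3.9846e-03/0.256) × 100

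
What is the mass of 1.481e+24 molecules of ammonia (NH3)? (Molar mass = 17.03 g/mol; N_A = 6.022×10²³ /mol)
Moles = 1.481e+24 ÷ 6.022×10²³ = 2.45932 mol
Mass = 2.45932 mol × 17.03 g/mol = 41.88 g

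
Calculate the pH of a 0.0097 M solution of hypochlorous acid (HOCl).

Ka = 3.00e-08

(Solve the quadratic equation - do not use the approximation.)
pH = 4.77

x² + Ka×x - Ka×C = 0. Using quadratic formula: [H⁺] = 1.7044e-05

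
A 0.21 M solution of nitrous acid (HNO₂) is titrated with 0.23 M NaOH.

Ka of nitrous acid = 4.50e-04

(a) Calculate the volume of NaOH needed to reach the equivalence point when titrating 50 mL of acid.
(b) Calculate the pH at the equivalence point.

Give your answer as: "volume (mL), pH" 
V = 45.7 mL, pH = 8.19

(a) At equivalence: moles acid = moles base.
moles acid = 0.21 × 0.05 = 0.0105 mol; V_NaOH = 0.0105/0.23 = 0.04565 L = 45.7 mL.
(b) At equivalence, all acid → conjugate base A⁻ at [A⁻] = 0.0105/0.09565 = 0.1098 M.
Kb = Kw/Ka = 1.0e-14/4.50e-04 = 2.222e-11; [OH⁻] = √(Kb·[A⁻]) = 1.562e-06; pOH = 5.81; pH = 14 − pOH = 8.19.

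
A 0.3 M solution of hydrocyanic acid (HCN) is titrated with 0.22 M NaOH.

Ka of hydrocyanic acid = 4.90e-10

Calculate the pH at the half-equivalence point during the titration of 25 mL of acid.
pH = pKa = 9.31

At the half-equivalence point, [HA] = [A⁻], so by Henderson–Hasselbalch pH = pKa + log(1) = pKa.
pKa = −log(4.90e-10) = 9.31.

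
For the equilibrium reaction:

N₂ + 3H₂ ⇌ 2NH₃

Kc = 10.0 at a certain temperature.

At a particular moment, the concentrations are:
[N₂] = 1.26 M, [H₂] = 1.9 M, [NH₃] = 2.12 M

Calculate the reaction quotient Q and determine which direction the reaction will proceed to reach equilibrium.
Q = 0.520, Q < K, reaction proceeds forward (toward products)

Q = ([NH₃]^2) / ([N₂] × [H₂]^3)
  = ((2.12)^2) / ((1.26)·(1.9)^3) = 4.4944/8.6423 = 0.52
Since Q = 0.52 < Kc = 10.0, the reaction proceeds forward (toward products) to reach equilibrium.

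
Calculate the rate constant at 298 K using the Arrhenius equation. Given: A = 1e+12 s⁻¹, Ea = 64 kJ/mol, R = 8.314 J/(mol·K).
6.05e+00 s⁻¹

k = A·exp(-Ea/(R·T)) = 1e+12·exp(-64000/(8.314·298)) = 1e+12·exp(-25.8317) = 1e+12·6.0453e-12 = 6.05e+00 s⁻¹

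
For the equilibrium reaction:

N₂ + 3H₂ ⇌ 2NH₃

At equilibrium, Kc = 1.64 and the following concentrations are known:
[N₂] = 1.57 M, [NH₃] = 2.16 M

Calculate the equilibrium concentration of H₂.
[H₂] = 1.2191 M

Kc = ([NH₃]^2) / ([N₂] × [H₂]^3) = 1.64
[H₂]^3 = (product terms)/(Kc · other reactant terms) = 4.6656 / (1.64 · 1.57) = 1.812
[H₂] = (1.812)^(1/3) = 1.2191 M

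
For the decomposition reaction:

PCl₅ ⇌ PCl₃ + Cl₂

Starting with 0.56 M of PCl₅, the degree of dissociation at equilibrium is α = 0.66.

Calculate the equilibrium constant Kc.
K_c = 0.7175

x = α·[A]₀ = 0.66 × 0.56 = 0.3696 M dissociated.
At eq: [PCl₅] = 0.56 − 0.3696 = 0.1904 M; [PCl₃] = [Cl₂] = x = 0.3696 M.
Kc = [PCl₃][Cl₂]/[PCl₅] = (0.3696)²/0.1904 = 0.7175.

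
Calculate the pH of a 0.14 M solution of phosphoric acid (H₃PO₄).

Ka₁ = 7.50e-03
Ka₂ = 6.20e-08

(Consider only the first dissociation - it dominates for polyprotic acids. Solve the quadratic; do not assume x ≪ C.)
pH = 1.54

x² + Ka₁·x − Ka₁·C = 0 with Ka₁ = 7.50e-03, C = 0.14.
x = (−Ka₁ + √(Ka₁² + 4·Ka₁·C))/2 = 2.8870e-02 M, so pH = 1.54.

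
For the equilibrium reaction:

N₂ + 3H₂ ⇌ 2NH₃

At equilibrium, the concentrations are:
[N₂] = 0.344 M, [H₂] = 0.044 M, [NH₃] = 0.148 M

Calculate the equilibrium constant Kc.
K_c = 7.47e+02

Kc = ([NH₃]^2) / ([N₂] × [H₂]^3)
   = ((0.148)^2) / ((0.344)·(0.044)^3)
   = 0.021904 / 2.9303e-05 = 7.47e+02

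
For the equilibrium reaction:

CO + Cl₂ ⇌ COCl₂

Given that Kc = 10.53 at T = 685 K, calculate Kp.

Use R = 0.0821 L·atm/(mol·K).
K_p = 0.1872

Δn = (moles gaseous products) − (moles gaseous reactants) = -1
T = 685 K; RT = 0.0821 × 685 = 56.2385
Kp = Kc·(RT)^Δn = 10.53 × (56.2385)^-1 = 10.53 × 0.0177814 = 0.1872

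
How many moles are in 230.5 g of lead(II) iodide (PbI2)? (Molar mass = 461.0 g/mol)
Moles = 230.5 g ÷ 461.0 g/mol = 0.5 mol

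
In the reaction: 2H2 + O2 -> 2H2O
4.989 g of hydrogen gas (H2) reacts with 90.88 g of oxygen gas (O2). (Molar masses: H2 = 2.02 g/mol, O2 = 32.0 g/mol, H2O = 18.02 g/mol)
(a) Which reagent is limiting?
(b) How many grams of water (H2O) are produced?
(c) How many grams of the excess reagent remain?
(a) H2, (b) 44.51 g, (c) 51.36 g

Moles of H2 = 4.989 g ÷ 2.02 g/mol = 2.4698 mol
Moles of O2 = 90.88 g ÷ 32.0 g/mol = 2.84 mol
Moles ÷ coefficient: H2: 2.4698/2 = 1.235, O2: 2.84/1 = 2.84
(a) H2 has the smaller value, so H2 is the limiting reagent.
(b) Moles of H2O = 2.4698 mol H2 × (2/2) = 2.4698 mol; mass = 2.4698 mol × 18.02 g/mol = 44.51 g
(c) O2 consumed = 2.4698 × (1/2) = 1.2349 mol; remaining = 2.84 − 1.2349 = 1.6051 mol; mass = 1.6051 mol × 32.0 g/mol = 51.36 g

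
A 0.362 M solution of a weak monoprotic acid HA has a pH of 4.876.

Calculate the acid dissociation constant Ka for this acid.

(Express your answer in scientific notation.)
K_a = 4.89e-10

[H⁺] = 10^(−pH) = 10^(−4.876) = 1.330e-05 M. For HA ⇌ H⁺ + A⁻, Ka = x²/(C − x) = (1.330e-05)²/(0.362 − 1.330e-05) = 4.89e-10.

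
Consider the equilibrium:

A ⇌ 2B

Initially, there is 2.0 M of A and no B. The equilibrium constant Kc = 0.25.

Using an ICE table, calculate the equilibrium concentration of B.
[B] = 0.647 M

ICE: [A] = 2.0 − x, [B] = 2x.
Kc = (2x)²/(2.0 − x) = 0.25 ⇒ 4x² + 0.25x − 0.5 = 0.
x = (−0.25 + √(0.25² + 4·4·0.5))/(2·4) = (−0.25 + √8.0625)/8 = 0.32368.
[B] = 2x = 0.647 M.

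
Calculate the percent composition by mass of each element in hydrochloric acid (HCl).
H: 2.76%, Cl: 97.23%

Molar mass of HCl = 36.46 g/mol
% H = (1 × 1.008) / 36.46 × 100% = 1.008 / 36.46 × 100% = 2.76%
% Cl = (1 × 35.45) / 36.46 × 100% = 35.45 / 36.46 × 100% = 97.23%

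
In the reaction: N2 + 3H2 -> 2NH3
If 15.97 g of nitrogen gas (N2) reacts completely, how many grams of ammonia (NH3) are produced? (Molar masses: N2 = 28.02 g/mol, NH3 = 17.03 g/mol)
Moles of N2 = 15.97 g ÷ 28.02 g/mol = 0.56995 mol
Mole ratio: 2 mol NH3 / 1 mol N2
Moles of NH3 = 0.56995 × (2/1) = 1.1399 mol
Mass of NH3 = 1.1399 mol × 17.03 g/mol = 19.41 g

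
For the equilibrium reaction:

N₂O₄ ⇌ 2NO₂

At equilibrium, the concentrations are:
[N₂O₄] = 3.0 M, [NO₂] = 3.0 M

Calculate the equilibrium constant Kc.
K_c = 3.0000

Kc = ([NO₂]^2) / ([N₂O₄])
   = ((3.0)^2) / ((3.0))
   = 9 / 3 = 3.0000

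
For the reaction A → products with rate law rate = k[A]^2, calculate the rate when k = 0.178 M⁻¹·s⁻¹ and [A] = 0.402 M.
0.02877 M/s

rate = k·[A]^2 = 0.178·(0.402)^2 = 0.178·0.161604 = 0.02877 M/s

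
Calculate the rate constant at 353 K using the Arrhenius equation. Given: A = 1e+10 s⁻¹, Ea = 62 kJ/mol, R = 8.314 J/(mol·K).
6.69e+00 s⁻¹

k = A·exp(-Ea/(R·T)) = 1e+10·exp(-62000/(8.314·353)) = 1e+10·exp(-21.1255) = 1e+10·6.6883e-10 = 6.69e+00 s⁻¹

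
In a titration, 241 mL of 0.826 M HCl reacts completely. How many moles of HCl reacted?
Moles = Molarity × Volume (L)
Moles = 0.826 M × 0.241 L = 0.1991 mol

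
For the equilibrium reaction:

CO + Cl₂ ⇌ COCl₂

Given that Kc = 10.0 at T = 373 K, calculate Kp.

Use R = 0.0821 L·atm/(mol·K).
K_p = 0.3265

Δn = (moles gaseous products) − (moles gaseous reactants) = -1
T = 373 K; RT = 0.0821 × 373 = 30.6233
Kp = Kc·(RT)^Δn = 10.0 × (30.6233)^-1 = 10.0 × 0.0326549 = 0.3265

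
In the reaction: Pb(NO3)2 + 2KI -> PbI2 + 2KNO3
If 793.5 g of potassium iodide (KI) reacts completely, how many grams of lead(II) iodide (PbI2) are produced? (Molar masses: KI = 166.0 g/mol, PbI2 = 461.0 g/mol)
Moles of KI = 793.5 g ÷ 166.0 g/mol = 4.78012 mol
Mole ratio: 1 mol PbI2 / 2 mol KI
Moles of PbI2 = 4.78012 × (1/2) = 2.39006 mol
Mass of PbI2 = 2.39006 mol × 461.0 g/mol = 1102 g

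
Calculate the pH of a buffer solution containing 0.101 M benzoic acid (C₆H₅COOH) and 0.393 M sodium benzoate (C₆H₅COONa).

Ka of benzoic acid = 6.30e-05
pH = 4.79

pKa = -log(6.30e-05) = 4.20. pH = pKa + log([A⁻]/[HA]) = 4.20 + log(0.393/0.101)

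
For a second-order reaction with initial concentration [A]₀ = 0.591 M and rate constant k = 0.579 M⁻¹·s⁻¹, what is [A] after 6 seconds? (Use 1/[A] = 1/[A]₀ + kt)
0.1936 M

1/[A] = 1/[A]₀ + k·t = 1/0.591 + (0.579)·(6) = 1.6920 + 3.4740 = 5.1660
[A] = 1/5.1660 = 0.1936 M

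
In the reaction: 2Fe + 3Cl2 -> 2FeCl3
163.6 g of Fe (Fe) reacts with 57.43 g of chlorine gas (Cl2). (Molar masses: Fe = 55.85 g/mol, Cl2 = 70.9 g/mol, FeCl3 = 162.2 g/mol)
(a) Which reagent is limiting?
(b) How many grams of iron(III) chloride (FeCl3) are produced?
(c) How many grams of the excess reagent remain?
(a) Cl2, (b) 87.59 g, (c) 133.4 g

Moles of Fe = 163.6 g ÷ 55.85 g/mol = 2.92927 mol
Moles of Cl2 = 57.43 g ÷ 70.9 g/mol = 0.810014 mol
Moles ÷ coefficient: Fe: 2.92927/2 = 1.465, Cl2: 0.810014/3 = 0.27
(a) Cl2 has the smaller value, so Cl2 is the limiting reagent.
(b) Moles of FeCl3 = 0.810014 mol Cl2 × (2/3) = 0.540009 mol; mass = 0.540009 mol × 162.2 g/mol = 87.59 g
(c) Fe consumed = 0.810014 × (2/3) = 0.540009 mol; remaining = 2.92927 − 0.540009 = 2.38927 mol; mass = 2.38927 mol × 55.85 g/mol = 133.4 g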